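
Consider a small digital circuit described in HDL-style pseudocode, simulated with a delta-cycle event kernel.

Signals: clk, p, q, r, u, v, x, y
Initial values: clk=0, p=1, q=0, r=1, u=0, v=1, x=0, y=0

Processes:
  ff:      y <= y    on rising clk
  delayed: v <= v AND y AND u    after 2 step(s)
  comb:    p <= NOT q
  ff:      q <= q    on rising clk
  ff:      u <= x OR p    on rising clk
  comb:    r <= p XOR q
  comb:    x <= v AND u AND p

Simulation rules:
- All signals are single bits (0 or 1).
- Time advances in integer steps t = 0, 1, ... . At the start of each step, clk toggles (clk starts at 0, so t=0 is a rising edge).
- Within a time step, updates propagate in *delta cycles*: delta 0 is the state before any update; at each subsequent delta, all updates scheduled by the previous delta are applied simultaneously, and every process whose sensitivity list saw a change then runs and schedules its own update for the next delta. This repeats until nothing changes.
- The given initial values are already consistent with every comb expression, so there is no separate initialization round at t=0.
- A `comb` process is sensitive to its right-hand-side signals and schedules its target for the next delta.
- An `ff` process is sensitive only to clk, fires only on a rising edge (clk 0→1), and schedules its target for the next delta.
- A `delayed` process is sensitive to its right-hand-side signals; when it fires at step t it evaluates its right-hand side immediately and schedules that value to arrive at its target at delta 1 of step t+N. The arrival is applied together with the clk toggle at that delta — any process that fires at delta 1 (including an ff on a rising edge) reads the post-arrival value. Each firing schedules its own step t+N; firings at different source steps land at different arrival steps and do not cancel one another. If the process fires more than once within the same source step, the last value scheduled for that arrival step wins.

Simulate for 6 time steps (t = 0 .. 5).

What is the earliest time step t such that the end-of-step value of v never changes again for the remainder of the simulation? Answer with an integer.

t0.Δ0 q=0 r=1 p=1 v=1 u=0 x=0 clk=0 y=0
t0.Δ1 q=0 r=1 p=1 v=1 u=0 x=0 clk=1 y=0
t0.Δ2 q=0 r=1 p=1 v=1 u=1 x=0 clk=1 y=0
t0.Δ3 q=0 r=1 p=1 v=1 u=1 x=1 clk=1 y=0
t1.Δ0 q=0 r=1 p=1 v=1 u=1 x=1 clk=1 y=0
t1.Δ1 q=0 r=1 p=1 v=1 u=1 x=1 clk=0 y=0
t2.Δ0 q=0 r=1 p=1 v=1 u=1 x=1 clk=0 y=0
t2.Δ1 q=0 r=1 p=1 v=0 u=1 x=1 clk=1 y=0
t2.Δ2 q=0 r=1 p=1 v=0 u=1 x=0 clk=1 y=0
t3.Δ0 q=0 r=1 p=1 v=0 u=1 x=0 clk=1 y=0
t3.Δ1 q=0 r=1 p=1 v=0 u=1 x=0 clk=0 y=0
t4.Δ0 q=0 r=1 p=1 v=0 u=1 x=0 clk=0 y=0
t4.Δ1 q=0 r=1 p=1 v=0 u=1 x=0 clk=1 y=0
t5.Δ0 q=0 r=1 p=1 v=0 u=1 x=0 clk=1 y=0
t5.Δ1 q=0 r=1 p=1 v=0 u=1 x=0 clk=0 y=0

2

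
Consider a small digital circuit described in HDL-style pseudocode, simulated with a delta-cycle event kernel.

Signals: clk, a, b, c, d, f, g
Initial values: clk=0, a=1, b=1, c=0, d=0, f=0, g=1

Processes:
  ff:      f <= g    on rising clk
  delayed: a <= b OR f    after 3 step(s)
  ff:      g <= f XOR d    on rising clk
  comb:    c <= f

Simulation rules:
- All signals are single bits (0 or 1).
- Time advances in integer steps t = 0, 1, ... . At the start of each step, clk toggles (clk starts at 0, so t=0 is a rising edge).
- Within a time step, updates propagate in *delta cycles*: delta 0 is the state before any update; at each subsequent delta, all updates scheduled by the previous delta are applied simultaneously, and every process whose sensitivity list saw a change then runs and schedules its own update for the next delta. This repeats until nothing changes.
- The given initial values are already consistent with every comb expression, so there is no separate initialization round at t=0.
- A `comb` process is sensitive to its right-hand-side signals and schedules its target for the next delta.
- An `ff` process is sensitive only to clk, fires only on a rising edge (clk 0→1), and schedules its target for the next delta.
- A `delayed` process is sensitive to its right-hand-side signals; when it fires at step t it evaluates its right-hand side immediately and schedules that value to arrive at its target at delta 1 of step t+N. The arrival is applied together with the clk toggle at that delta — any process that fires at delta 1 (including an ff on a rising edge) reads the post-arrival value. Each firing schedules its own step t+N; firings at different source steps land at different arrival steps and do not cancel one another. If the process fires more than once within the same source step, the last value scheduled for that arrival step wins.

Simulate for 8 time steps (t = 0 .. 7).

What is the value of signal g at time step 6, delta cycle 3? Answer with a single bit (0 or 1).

1

[bits: g,f,a,clk,c,b,d]
t=0: Δ0=1010010 Δ1=1011010 Δ2=0111010 Δ3=0111110 | 3Δ
t=1: Δ0=0111110 Δ1=0110110 | 1Δ
t=2: Δ0=0110110 Δ1=0111110 Δ2=1011110 Δ3=1011010 | 3Δ
t=3: Δ0=1011010 Δ1=1010010 | 1Δ
t=4: Δ0=1010010 Δ1=1011010 Δ2=0111010 Δ3=0111110 | 3Δ
t=5: Δ0=0111110 Δ1=0110110 | 1Δ
t=6: Δ0=0110110 Δ1=0111110 Δ2=1011110 Δ3=1011010 | 3Δ
t=7: Δ0=1011010 Δ1=1010010 | 1Δ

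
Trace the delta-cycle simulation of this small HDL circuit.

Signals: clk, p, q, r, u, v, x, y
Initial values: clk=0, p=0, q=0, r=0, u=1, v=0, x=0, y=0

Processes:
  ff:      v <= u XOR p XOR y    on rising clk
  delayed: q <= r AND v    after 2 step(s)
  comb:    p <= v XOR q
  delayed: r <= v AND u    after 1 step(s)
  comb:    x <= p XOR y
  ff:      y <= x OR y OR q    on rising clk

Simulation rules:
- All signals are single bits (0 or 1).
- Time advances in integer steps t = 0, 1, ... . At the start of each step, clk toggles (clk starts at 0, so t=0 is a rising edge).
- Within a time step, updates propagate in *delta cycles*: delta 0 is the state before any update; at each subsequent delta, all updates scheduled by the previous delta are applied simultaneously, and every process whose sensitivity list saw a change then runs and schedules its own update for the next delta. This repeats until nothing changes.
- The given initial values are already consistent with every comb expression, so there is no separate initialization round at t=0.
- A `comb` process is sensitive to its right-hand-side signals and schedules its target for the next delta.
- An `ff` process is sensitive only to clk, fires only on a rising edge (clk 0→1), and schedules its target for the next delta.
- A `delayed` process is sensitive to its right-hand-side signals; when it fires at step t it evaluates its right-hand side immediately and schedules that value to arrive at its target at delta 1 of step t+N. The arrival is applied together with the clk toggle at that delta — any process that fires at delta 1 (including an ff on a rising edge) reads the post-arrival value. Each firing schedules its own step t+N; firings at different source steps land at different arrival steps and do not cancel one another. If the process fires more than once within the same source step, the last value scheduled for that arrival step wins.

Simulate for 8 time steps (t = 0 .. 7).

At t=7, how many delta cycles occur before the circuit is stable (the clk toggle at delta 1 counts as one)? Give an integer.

t=0 Δ0: u=1 q=0 v=0 y=0 x=0 r=0 p=0 clk=0
  Δ1: clk:0→1
  Δ2: v:0→1
  Δ3: p:0→1
  Δ4: x:0→1
  (4Δ to stable)
t=1 Δ0: u=1 q=0 v=1 y=0 x=1 r=0 p=1 clk=1
  Δ1: r:0→1, clk:1→0
  (1Δ to stable)
t=2 Δ0: u=1 q=0 v=1 y=0 x=1 r=1 p=1 clk=0
  Δ1: clk:0→1
  Δ2: v:1→0, y:0→1
  Δ3: x:1→0, p:1→0
  Δ4: x:0→1
  (4Δ to stable)
t=3 Δ0: u=1 q=0 v=0 y=1 x=1 r=1 p=0 clk=1
  Δ1: q:0→1, r:1→0, clk:1→0
  Δ2: p:0→1
  Δ3: x:1→0
  (3Δ to stable)
t=4 Δ0: u=1 q=1 v=0 y=1 x=0 r=0 p=1 clk=0
  Δ1: q:1→0, clk:0→1
  Δ2: v:0→1, p:1→0
  Δ3: x:0→1, p:0→1
  Δ4: x:1→0
  (4Δ to stable)
t=5 Δ0: u=1 q=0 v=1 y=1 x=0 r=0 p=1 clk=1
  Δ1: r:0→1, clk:1→0
  (1Δ to stable)
t=6 Δ0: u=1 q=0 v=1 y=1 x=0 r=1 p=1 clk=0
  Δ1: clk:0→1
  (1Δ to stable)
t=7 Δ0: u=1 q=0 v=1 y=1 x=0 r=1 p=1 clk=1
  Δ1: q:0→1, clk:1→0
  Δ2: p:1→0
  Δ3: x:0→1
  (3Δ to stable)

3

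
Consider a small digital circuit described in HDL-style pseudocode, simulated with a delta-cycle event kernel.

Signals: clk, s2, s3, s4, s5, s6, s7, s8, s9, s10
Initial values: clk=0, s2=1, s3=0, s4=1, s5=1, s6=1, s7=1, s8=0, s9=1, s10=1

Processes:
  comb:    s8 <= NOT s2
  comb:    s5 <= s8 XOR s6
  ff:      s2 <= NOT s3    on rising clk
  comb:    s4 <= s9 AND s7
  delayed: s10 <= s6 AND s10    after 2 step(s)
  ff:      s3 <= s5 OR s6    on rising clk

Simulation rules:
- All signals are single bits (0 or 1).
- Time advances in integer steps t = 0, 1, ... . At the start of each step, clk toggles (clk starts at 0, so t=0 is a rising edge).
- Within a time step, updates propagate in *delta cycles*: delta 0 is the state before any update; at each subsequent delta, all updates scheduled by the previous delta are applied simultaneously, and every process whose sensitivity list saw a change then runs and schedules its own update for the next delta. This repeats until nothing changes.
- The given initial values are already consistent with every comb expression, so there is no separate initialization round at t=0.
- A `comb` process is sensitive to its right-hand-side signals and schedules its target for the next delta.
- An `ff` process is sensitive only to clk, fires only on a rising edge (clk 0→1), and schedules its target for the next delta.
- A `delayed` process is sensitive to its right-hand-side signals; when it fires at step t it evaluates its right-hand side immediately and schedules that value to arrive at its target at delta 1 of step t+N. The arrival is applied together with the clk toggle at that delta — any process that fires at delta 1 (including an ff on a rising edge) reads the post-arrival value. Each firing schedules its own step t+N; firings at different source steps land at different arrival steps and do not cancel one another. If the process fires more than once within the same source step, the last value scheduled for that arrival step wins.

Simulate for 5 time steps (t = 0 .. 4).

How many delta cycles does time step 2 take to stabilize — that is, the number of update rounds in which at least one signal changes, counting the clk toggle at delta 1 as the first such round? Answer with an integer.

4

t=0 Δ0: s6=1 clk=0 s9=1 s3=0 s10=1 s4=1 s8=0 s7=1 s5=1 s2=1
  Δ1: clk:0→1
  Δ2: s3:0→1
  (2Δ to stable)
t=1 Δ0: s6=1 clk=1 s9=1 s3=1 s10=1 s4=1 s8=0 s7=1 s5=1 s2=1
  Δ1: clk:1→0
  (1Δ to stable)
t=2 Δ0: s6=1 clk=0 s9=1 s3=1 s10=1 s4=1 s8=0 s7=1 s5=1 s2=1
  Δ1: clk:0→1
  Δ2: s2:1→0
  Δ3: s8:0→1
  Δ4: s5:1→0
  (4Δ to stable)
t=3 Δ0: s6=1 clk=1 s9=1 s3=1 s10=1 s4=1 s8=1 s7=1 s5=0 s2=0
  Δ1: clk:1→0
  (1Δ to stable)
t=4 Δ0: s6=1 clk=0 s9=1 s3=1 s10=1 s4=1 s8=1 s7=1 s5=0 s2=0
  Δ1: clk:0→1
  (1Δ to stable)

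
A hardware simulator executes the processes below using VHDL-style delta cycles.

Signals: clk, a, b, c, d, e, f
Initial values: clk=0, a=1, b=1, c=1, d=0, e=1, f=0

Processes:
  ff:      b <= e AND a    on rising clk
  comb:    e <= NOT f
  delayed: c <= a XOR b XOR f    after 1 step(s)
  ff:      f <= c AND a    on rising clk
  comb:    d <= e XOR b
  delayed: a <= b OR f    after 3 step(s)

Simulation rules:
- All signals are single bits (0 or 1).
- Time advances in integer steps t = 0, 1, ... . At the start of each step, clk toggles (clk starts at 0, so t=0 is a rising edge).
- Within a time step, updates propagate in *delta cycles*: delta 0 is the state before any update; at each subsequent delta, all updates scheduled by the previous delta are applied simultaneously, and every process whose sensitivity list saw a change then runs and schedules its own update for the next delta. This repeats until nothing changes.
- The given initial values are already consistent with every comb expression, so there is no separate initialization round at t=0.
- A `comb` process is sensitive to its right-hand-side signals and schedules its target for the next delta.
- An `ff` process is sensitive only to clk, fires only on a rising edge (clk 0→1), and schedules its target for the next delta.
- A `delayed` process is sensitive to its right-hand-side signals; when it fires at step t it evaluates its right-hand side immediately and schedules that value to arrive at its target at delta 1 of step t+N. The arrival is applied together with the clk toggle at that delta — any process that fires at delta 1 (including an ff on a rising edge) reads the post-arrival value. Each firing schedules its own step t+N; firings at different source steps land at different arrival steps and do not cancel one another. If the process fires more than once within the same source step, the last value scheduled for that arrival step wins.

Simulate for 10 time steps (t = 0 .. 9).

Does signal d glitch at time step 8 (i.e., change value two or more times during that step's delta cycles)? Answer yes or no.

yes

t=0 Δ0: f=0 clk=0 d=0 b=1 c=1 a=1 e=1
  Δ1: clk:0→1
  Δ2: f:0→1
  Δ3: e:1→0
  Δ4: d:0→1
  (4Δ to stable)
t=1 Δ0: f=1 clk=1 d=1 b=1 c=1 a=1 e=0
  Δ1: clk:1→0
  (1Δ to stable)
t=2 Δ0: f=1 clk=0 d=1 b=1 c=1 a=1 e=0
  Δ1: clk:0→1
  Δ2: b:1→0
  Δ3: d:1→0
  (3Δ to stable)
t=3 Δ0: f=1 clk=1 d=0 b=0 c=1 a=1 e=0
  Δ1: clk:1→0, c:1→0
  (1Δ to stable)
t=4 Δ0: f=1 clk=0 d=0 b=0 c=0 a=1 e=0
  Δ1: clk:0→1
  Δ2: f:1→0
  Δ3: e:0→1
  Δ4: d:0→1
  (4Δ to stable)
t=5 Δ0: f=0 clk=1 d=1 b=0 c=0 a=1 e=1
  Δ1: clk:1→0, c:0→1
  (1Δ to stable)
t=6 Δ0: f=0 clk=0 d=1 b=0 c=1 a=1 e=1
  Δ1: clk:0→1
  Δ2: f:0→1, b:0→1
  Δ3: d:1→0, e:1→0
  Δ4: d:0→1
  (4Δ to stable)
t=7 Δ0: f=1 clk=1 d=1 b=1 c=1 a=1 e=0
  Δ1: clk:1→0, a:1→0
  (1Δ to stable)
t=8 Δ0: f=1 clk=0 d=1 b=1 c=1 a=0 e=0
  Δ1: clk:0→1, c:1→0
  Δ2: f:1→0, b:1→0
  Δ3: d:1→0, e:0→1
  Δ4: d:0→1
  (4Δ to stable)
t=9 Δ0: f=0 clk=1 d=1 b=0 c=0 a=0 e=1
  Δ1: clk:1→0, a:0→1
  (1Δ to stable)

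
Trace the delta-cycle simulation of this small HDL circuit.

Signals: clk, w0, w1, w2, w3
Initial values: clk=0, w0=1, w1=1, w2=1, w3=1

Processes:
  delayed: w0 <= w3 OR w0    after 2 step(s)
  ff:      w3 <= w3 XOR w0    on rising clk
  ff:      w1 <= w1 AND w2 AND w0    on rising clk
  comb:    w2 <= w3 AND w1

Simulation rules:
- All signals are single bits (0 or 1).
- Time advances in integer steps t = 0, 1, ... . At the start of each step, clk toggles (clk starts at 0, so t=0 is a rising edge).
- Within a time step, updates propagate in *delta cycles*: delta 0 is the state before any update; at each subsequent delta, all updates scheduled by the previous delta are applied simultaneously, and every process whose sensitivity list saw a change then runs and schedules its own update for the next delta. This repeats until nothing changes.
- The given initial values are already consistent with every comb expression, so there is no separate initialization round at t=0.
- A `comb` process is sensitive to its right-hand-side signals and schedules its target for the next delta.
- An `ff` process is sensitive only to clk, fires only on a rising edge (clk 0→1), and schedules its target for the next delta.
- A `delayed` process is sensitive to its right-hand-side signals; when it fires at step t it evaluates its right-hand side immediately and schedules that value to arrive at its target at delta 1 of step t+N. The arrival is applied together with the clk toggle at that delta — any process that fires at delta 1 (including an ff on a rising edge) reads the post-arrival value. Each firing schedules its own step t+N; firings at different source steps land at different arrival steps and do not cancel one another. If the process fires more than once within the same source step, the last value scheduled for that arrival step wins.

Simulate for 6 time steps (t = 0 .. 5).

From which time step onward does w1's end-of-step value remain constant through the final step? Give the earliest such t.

t=0 Δ0: w0=1 clk=0 w3=1 w1=1 w2=1
  Δ1: clk:0→1
  Δ2: w3:1→0
  Δ3: w2:1→0
  (3Δ to stable)
t=1 Δ0: w0=1 clk=1 w3=0 w1=1 w2=0
  Δ1: clk:1→0
  (1Δ to stable)
t=2 Δ0: w0=1 clk=0 w3=0 w1=1 w2=0
  Δ1: clk:0→1
  Δ2: w3:0→1, w1:1→0
  (2Δ to stable)
t=3 Δ0: w0=1 clk=1 w3=1 w1=0 w2=0
  Δ1: clk:1→0
  (1Δ to stable)
t=4 Δ0: w0=1 clk=0 w3=1 w1=0 w2=0
  Δ1: clk:0→1
  Δ2: w3:1→0
  (2Δ to stable)
t=5 Δ0: w0=1 clk=1 w3=0 w1=0 w2=0
  Δ1: clk:1→0
  (1Δ to stable)

2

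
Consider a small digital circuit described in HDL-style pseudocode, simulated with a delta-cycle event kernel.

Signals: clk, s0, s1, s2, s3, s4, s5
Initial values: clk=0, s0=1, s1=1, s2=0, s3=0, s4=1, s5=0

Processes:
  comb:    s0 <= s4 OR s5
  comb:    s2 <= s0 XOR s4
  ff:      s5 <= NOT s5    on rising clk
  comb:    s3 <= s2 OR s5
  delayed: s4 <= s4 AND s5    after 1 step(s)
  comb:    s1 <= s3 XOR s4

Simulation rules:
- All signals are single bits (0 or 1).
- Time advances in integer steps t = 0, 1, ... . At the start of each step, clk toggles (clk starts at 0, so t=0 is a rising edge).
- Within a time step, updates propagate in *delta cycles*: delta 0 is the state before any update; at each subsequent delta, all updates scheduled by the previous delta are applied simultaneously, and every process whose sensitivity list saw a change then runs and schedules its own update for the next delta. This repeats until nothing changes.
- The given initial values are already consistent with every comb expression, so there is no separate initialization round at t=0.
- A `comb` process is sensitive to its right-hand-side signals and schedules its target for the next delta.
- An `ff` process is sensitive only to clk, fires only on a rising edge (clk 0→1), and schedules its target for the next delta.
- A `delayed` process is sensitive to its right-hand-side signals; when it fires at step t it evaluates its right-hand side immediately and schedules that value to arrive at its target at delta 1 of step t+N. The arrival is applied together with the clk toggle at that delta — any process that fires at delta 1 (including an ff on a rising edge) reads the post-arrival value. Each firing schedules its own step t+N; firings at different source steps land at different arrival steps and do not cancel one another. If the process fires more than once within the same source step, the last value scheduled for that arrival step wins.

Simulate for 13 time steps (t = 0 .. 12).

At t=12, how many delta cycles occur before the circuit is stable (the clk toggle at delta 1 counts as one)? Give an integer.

t=0 Δ0: s3=0 s4=1 s0=1 s2=0 clk=0 s1=1 s5=0
  Δ1: clk:0→1
  Δ2: s5:0→1
  Δ3: s3:0→1
  Δ4: s1:1→0
  (4Δ to stable)
t=1 Δ0: s3=1 s4=1 s0=1 s2=0 clk=1 s1=0 s5=1
  Δ1: clk:1→0
  (1Δ to stable)
t=2 Δ0: s3=1 s4=1 s0=1 s2=0 clk=0 s1=0 s5=1
  Δ1: clk:0→1
  Δ2: s5:1→0
  Δ3: s3:1→0
  Δ4: s1:0→1
  (4Δ to stable)
t=3 Δ0: s3=0 s4=1 s0=1 s2=0 clk=1 s1=1 s5=0
  Δ1: s4:1→0, clk:1→0
  Δ2: s0:1→0, s2:0→1, s1:1→0
  Δ3: s3:0→1, s2:1→0
  Δ4: s3:1→0, s1:0→1
  Δ5: s1:1→0
  (5Δ to stable)
t=4 Δ0: s3=0 s4=0 s0=0 s2=0 clk=0 s1=0 s5=0
  Δ1: clk:0→1
  Δ2: s5:0→1
  Δ3: s3:0→1, s0:0→1
  Δ4: s2:0→1, s1:0→1
  (4Δ to stable)
t=5 Δ0: s3=1 s4=0 s0=1 s2=1 clk=1 s1=1 s5=1
  Δ1: clk:1→0
  (1Δ to stable)
t=6 Δ0: s3=1 s4=0 s0=1 s2=1 clk=0 s1=1 s5=1
  Δ1: clk:0→1
  Δ2: s5:1→0
  Δ3: s0:1→0
  Δ4: s2:1→0
  Δ5: s3:1→0
  Δ6: s1:1→0
  (6Δ to stable)
t=7 Δ0: s3=0 s4=0 s0=0 s2=0 clk=1 s1=0 s5=0
  Δ1: clk:1→0
  (1Δ to stable)
t=8 Δ0: s3=0 s4=0 s0=0 s2=0 clk=0 s1=0 s5=0
  Δ1: clk:0→1
  Δ2: s5:0→1
  Δ3: s3:0→1, s0:0→1
  Δ4: s2:0→1, s1:0→1
  (4Δ to stable)
t=9 Δ0: s3=1 s4=0 s0=1 s2=1 clk=1 s1=1 s5=1
  Δ1: clk:1→0
  (1Δ to stable)
t=10 Δ0: s3=1 s4=0 s0=1 s2=1 clk=0 s1=1 s5=1
  Δ1: clk:0→1
  Δ2: s5:1→0
  Δ3: s0:1→0
  Δ4: s2:1→0
  Δ5: s3:1→0
  Δ6: s1:1→0
  (6Δ to stable)
t=11 Δ0: s3=0 s4=0 s0=0 s2=0 clk=1 s1=0 s5=0
  Δ1: clk:1→0
  (1Δ to stable)
t=12 Δ0: s3=0 s4=0 s0=0 s2=0 clk=0 s1=0 s5=0
  Δ1: clk:0→1
  Δ2: s5:0→1
  Δ3: s3:0→1, s0:0→1
  Δ4: s2:0→1, s1:0→1
  (4Δ to stable)

4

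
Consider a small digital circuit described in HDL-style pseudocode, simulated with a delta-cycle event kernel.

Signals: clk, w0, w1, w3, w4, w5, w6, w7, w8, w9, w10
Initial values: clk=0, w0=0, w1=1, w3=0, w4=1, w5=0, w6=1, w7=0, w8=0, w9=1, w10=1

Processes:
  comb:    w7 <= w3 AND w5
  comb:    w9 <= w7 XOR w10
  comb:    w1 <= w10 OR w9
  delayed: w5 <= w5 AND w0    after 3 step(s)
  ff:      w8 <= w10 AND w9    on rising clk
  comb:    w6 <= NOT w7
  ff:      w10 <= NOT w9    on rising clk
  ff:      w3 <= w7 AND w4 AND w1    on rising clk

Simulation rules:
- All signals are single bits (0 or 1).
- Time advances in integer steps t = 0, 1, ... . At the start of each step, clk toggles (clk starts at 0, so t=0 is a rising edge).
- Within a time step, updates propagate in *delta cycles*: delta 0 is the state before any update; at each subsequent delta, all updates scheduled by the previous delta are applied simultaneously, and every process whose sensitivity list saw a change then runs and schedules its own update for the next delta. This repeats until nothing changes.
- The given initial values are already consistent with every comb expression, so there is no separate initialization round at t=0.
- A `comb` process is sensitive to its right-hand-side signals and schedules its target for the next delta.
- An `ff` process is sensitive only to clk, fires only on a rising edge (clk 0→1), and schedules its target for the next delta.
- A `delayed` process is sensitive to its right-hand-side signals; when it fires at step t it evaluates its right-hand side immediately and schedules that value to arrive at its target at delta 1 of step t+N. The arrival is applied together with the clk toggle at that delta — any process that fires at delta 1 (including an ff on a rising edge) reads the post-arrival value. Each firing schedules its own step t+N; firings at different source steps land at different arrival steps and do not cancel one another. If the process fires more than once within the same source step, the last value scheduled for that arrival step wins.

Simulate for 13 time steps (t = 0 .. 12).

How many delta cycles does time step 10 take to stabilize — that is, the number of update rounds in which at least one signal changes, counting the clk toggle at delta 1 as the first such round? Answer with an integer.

3

t0.Δ0 w10=1 w8=0 w7=0 w9=1 w6=1 w3=0 w5=0 w1=1 w4=1 w0=0 clk=0
t0.Δ1 w10=1 w8=0 w7=0 w9=1 w6=1 w3=0 w5=0 w1=1 w4=1 w0=0 clk=1
t0.Δ2 w10=0 w8=1 w7=0 w9=1 w6=1 w3=0 w5=0 w1=1 w4=1 w0=0 clk=1
t0.Δ3 w10=0 w8=1 w7=0 w9=0 w6=1 w3=0 w5=0 w1=1 w4=1 w0=0 clk=1
t0.Δ4 w10=0 w8=1 w7=0 w9=0 w6=1 w3=0 w5=0 w1=0 w4=1 w0=0 clk=1
t1.Δ0 w10=0 w8=1 w7=0 w9=0 w6=1 w3=0 w5=0 w1=0 w4=1 w0=0 clk=1
t1.Δ1 w10=0 w8=1 w7=0 w9=0 w6=1 w3=0 w5=0 w1=0 w4=1 w0=0 clk=0
t2.Δ0 w10=0 w8=1 w7=0 w9=0 w6=1 w3=0 w5=0 w1=0 w4=1 w0=0 clk=0
t2.Δ1 w10=0 w8=1 w7=0 w9=0 w6=1 w3=0 w5=0 w1=0 w4=1 w0=0 clk=1
t2.Δ2 w10=1 w8=0 w7=0 w9=0 w6=1 w3=0 w5=0 w1=0 w4=1 w0=0 clk=1
t2.Δ3 w10=1 w8=0 w7=0 w9=1 w6=1 w3=0 w5=0 w1=1 w4=1 w0=0 clk=1
t3.Δ0 w10=1 w8=0 w7=0 w9=1 w6=1 w3=0 w5=0 w1=1 w4=1 w0=0 clk=1
t3.Δ1 w10=1 w8=0 w7=0 w9=1 w6=1 w3=0 w5=0 w1=1 w4=1 w0=0 clk=0
t4.Δ0 w10=1 w8=0 w7=0 w9=1 w6=1 w3=0 w5=0 w1=1 w4=1 w0=0 clk=0
t4.Δ1 w10=1 w8=0 w7=0 w9=1 w6=1 w3=0 w5=0 w1=1 w4=1 w0=0 clk=1
t4.Δ2 w10=0 w8=1 w7=0 w9=1 w6=1 w3=0 w5=0 w1=1 w4=1 w0=0 clk=1
t4.Δ3 w10=0 w8=1 w7=0 w9=0 w6=1 w3=0 w5=0 w1=1 w4=1 w0=0 clk=1
t4.Δ4 w10=0 w8=1 w7=0 w9=0 w6=1 w3=0 w5=0 w1=0 w4=1 w0=0 clk=1
t5.Δ0 w10=0 w8=1 w7=0 w9=0 w6=1 w3=0 w5=0 w1=0 w4=1 w0=0 clk=1
t5.Δ1 w10=0 w8=1 w7=0 w9=0 w6=1 w3=0 w5=0 w1=0 w4=1 w0=0 clk=0
t6.Δ0 w10=0 w8=1 w7=0 w9=0 w6=1 w3=0 w5=0 w1=0 w4=1 w0=0 clk=0
t6.Δ1 w10=0 w8=1 w7=0 w9=0 w6=1 w3=0 w5=0 w1=0 w4=1 w0=0 clk=1
t6.Δ2 w10=1 w8=0 w7=0 w9=0 w6=1 w3=0 w5=0 w1=0 w4=1 w0=0 clk=1
t6.Δ3 w10=1 w8=0 w7=0 w9=1 w6=1 w3=0 w5=0 w1=1 w4=1 w0=0 clk=1
t7.Δ0 w10=1 w8=0 w7=0 w9=1 w6=1 w3=0 w5=0 w1=1 w4=1 w0=0 clk=1
t7.Δ1 w10=1 w8=0 w7=0 w9=1 w6=1 w3=0 w5=0 w1=1 w4=1 w0=0 clk=0
t8.Δ0 w10=1 w8=0 w7=0 w9=1 w6=1 w3=0 w5=0 w1=1 w4=1 w0=0 clk=0
t8.Δ1 w10=1 w8=0 w7=0 w9=1 w6=1 w3=0 w5=0 w1=1 w4=1 w0=0 clk=1
t8.Δ2 w10=0 w8=1 w7=0 w9=1 w6=1 w3=0 w5=0 w1=1 w4=1 w0=0 clk=1
t8.Δ3 w10=0 w8=1 w7=0 w9=0 w6=1 w3=0 w5=0 w1=1 w4=1 w0=0 clk=1
t8.Δ4 w10=0 w8=1 w7=0 w9=0 w6=1 w3=0 w5=0 w1=0 w4=1 w0=0 clk=1
t9.Δ0 w10=0 w8=1 w7=0 w9=0 w6=1 w3=0 w5=0 w1=0 w4=1 w0=0 clk=1
t9.Δ1 w10=0 w8=1 w7=0 w9=0 w6=1 w3=0 w5=0 w1=0 w4=1 w0=0 clk=0
t10.Δ0 w10=0 w8=1 w7=0 w9=0 w6=1 w3=0 w5=0 w1=0 w4=1 w0=0 clk=0
t10.Δ1 w10=0 w8=1 w7=0 w9=0 w6=1 w3=0 w5=0 w1=0 w4=1 w0=0 clk=1
t10.Δ2 w10=1 w8=0 w7=0 w9=0 w6=1 w3=0 w5=0 w1=0 w4=1 w0=0 clk=1
t10.Δ3 w10=1 w8=0 w7=0 w9=1 w6=1 w3=0 w5=0 w1=1 w4=1 w0=0 clk=1
t11.Δ0 w10=1 w8=0 w7=0 w9=1 w6=1 w3=0 w5=0 w1=1 w4=1 w0=0 clk=1
t11.Δ1 w10=1 w8=0 w7=0 w9=1 w6=1 w3=0 w5=0 w1=1 w4=1 w0=0 clk=0
t12.Δ0 w10=1 w8=0 w7=0 w9=1 w6=1 w3=0 w5=0 w1=1 w4=1 w0=0 clk=0
t12.Δ1 w10=1 w8=0 w7=0 w9=1 w6=1 w3=0 w5=0 w1=1 w4=1 w0=0 clk=1
t12.Δ2 w10=0 w8=1 w7=0 w9=1 w6=1 w3=0 w5=0 w1=1 w4=1 w0=0 clk=1
t12.Δ3 w10=0 w8=1 w7=0 w9=0 w6=1 w3=0 w5=0 w1=1 w4=1 w0=0 clk=1
t12.Δ4 w10=0 w8=1 w7=0 w9=0 w6=1 w3=0 w5=0 w1=0 w4=1 w0=0 clk=1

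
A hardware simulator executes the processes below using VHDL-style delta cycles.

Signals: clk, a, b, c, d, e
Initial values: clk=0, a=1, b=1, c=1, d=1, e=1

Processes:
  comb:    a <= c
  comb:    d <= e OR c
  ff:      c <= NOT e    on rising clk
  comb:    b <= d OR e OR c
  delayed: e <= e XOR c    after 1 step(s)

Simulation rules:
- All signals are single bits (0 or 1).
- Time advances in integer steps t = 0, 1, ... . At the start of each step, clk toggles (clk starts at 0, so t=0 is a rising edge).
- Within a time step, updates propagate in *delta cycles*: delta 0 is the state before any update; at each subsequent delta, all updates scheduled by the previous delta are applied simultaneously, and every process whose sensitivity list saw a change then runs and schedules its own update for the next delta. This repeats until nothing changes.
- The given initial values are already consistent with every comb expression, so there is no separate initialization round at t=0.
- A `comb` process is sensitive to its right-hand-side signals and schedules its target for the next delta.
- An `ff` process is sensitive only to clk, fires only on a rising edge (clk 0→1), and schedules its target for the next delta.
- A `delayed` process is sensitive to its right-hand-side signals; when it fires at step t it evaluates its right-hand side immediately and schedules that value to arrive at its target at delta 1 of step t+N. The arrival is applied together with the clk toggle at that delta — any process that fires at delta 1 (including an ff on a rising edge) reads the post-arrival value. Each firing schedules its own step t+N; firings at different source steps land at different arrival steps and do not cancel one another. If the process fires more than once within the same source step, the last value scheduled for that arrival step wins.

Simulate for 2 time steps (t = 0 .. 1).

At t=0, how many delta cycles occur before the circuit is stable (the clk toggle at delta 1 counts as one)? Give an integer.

t0.Δ0 e=1 d=1 clk=0 a=1 c=1 b=1
t0.Δ1 e=1 d=1 clk=1 a=1 c=1 b=1
t0.Δ2 e=1 d=1 clk=1 a=1 c=0 b=1
t0.Δ3 e=1 d=1 clk=1 a=0 c=0 b=1
t1.Δ0 e=1 d=1 clk=1 a=0 c=0 b=1
t1.Δ1 e=1 d=1 clk=0 a=0 c=0 b=1

3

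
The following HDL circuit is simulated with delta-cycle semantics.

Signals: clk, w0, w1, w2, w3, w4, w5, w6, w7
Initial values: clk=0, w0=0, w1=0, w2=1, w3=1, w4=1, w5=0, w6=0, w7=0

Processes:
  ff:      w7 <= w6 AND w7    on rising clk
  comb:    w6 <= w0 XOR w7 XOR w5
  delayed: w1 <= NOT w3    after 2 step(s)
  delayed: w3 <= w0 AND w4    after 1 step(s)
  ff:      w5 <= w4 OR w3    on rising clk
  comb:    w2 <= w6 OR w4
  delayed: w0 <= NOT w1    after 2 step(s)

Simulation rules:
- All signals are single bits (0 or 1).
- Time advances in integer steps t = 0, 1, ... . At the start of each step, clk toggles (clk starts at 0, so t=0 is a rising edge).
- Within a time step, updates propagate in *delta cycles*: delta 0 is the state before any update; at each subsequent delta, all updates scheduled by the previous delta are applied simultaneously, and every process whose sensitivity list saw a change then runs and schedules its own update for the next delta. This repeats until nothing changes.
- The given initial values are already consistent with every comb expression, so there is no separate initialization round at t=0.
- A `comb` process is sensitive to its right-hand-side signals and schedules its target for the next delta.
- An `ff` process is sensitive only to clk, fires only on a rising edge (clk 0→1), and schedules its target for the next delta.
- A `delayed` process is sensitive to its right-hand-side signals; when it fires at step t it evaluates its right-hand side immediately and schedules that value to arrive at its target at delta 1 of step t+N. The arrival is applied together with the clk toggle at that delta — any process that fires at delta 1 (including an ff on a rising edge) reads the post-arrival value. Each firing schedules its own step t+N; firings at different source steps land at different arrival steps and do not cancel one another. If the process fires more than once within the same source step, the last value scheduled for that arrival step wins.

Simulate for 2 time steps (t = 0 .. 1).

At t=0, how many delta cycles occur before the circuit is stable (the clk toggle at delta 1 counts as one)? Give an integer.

3

t=0 Δ0: w0=0 w4=1 w6=0 w1=0 w7=0 clk=0 w3=1 w2=1 w5=0
  Δ1: clk:0→1
  Δ2: w5:0→1
  Δ3: w6:0→1
  (3Δ to stable)
t=1 Δ0: w0=0 w4=1 w6=1 w1=0 w7=0 clk=1 w3=1 w2=1 w5=1
  Δ1: clk:1→0
  (1Δ to stable)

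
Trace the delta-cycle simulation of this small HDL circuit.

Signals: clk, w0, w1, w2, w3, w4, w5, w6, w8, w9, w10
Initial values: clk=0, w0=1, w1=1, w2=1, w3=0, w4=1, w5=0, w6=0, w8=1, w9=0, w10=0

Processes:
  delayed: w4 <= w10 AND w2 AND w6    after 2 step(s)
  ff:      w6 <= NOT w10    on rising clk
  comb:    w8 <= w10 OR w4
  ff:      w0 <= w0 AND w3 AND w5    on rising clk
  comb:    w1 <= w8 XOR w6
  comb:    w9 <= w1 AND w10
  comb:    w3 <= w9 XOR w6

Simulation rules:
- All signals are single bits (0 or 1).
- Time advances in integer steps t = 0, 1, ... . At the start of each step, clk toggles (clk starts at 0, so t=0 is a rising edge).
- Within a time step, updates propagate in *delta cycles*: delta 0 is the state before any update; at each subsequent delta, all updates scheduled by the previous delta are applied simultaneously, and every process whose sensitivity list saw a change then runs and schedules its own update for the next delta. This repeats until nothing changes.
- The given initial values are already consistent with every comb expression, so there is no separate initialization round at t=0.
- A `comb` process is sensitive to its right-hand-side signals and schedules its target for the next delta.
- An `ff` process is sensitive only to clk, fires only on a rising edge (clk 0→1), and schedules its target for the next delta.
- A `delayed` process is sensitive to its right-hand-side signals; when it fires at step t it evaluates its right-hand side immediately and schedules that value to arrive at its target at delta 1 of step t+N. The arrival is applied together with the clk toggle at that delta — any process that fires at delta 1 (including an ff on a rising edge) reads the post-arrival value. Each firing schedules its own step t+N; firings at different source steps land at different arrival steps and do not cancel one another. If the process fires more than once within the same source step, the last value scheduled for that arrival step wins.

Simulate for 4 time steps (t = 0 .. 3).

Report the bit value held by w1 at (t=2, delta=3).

t0.Δ0 w6=0 w0=1 w10=0 w8=1 w5=0 w4=1 w3=0 w2=1 w1=1 w9=0 clk=0
t0.Δ1 w6=0 w0=1 w10=0 w8=1 w5=0 w4=1 w3=0 w2=1 w1=1 w9=0 clk=1
t0.Δ2 w6=1 w0=0 w10=0 w8=1 w5=0 w4=1 w3=0 w2=1 w1=1 w9=0 clk=1
t0.Δ3 w6=1 w0=0 w10=0 w8=1 w5=0 w4=1 w3=1 w2=1 w1=0 w9=0 clk=1
t1.Δ0 w6=1 w0=0 w10=0 w8=1 w5=0 w4=1 w3=1 w2=1 w1=0 w9=0 clk=1
t1.Δ1 w6=1 w0=0 w10=0 w8=1 w5=0 w4=1 w3=1 w2=1 w1=0 w9=0 clk=0
t2.Δ0 w6=1 w0=0 w10=0 w8=1 w5=0 w4=1 w3=1 w2=1 w1=0 w9=0 clk=0
t2.Δ1 w6=1 w0=0 w10=0 w8=1 w5=0 w4=0 w3=1 w2=1 w1=0 w9=0 clk=1
t2.Δ2 w6=1 w0=0 w10=0 w8=0 w5=0 w4=0 w3=1 w2=1 w1=0 w9=0 clk=1
t2.Δ3 w6=1 w0=0 w10=0 w8=0 w5=0 w4=0 w3=1 w2=1 w1=1 w9=0 clk=1
t3.Δ0 w6=1 w0=0 w10=0 w8=0 w5=0 w4=0 w3=1 w2=1 w1=1 w9=0 clk=1
t3.Δ1 w6=1 w0=0 w10=0 w8=0 w5=0 w4=0 w3=1 w2=1 w1=1 w9=0 clk=0

1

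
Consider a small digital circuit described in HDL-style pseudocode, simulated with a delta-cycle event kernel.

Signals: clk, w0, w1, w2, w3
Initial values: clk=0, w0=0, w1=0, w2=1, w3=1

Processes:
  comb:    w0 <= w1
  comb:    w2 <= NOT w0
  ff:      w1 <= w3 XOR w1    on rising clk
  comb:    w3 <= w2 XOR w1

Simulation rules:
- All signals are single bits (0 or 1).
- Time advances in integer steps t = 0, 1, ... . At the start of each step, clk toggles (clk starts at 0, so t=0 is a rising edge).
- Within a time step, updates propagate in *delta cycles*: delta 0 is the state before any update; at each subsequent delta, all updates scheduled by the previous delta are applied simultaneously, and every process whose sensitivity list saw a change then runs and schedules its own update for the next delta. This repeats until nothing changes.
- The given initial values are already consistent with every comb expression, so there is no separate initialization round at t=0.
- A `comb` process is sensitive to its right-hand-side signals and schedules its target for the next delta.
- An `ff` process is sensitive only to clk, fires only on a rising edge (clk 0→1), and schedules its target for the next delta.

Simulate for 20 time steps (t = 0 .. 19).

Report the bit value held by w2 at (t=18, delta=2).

0

t0.Δ0 w0=0 clk=0 w1=0 w2=1 w3=1
t0.Δ1 w0=0 clk=1 w1=0 w2=1 w3=1
t0.Δ2 w0=0 clk=1 w1=1 w2=1 w3=1
t0.Δ3 w0=1 clk=1 w1=1 w2=1 w3=0
t0.Δ4 w0=1 clk=1 w1=1 w2=0 w3=0
t0.Δ5 w0=1 clk=1 w1=1 w2=0 w3=1
t1.Δ0 w0=1 clk=1 w1=1 w2=0 w3=1
t1.Δ1 w0=1 clk=0 w1=1 w2=0 w3=1
t2.Δ0 w0=1 clk=0 w1=1 w2=0 w3=1
t2.Δ1 w0=1 clk=1 w1=1 w2=0 w3=1
t2.Δ2 w0=1 clk=1 w1=0 w2=0 w3=1
t2.Δ3 w0=0 clk=1 w1=0 w2=0 w3=0
t2.Δ4 w0=0 clk=1 w1=0 w2=1 w3=0
t2.Δ5 w0=0 clk=1 w1=0 w2=1 w3=1
t3.Δ0 w0=0 clk=1 w1=0 w2=1 w3=1
t3.Δ1 w0=0 clk=0 w1=0 w2=1 w3=1
t4.Δ0 w0=0 clk=0 w1=0 w2=1 w3=1
t4.Δ1 w0=0 clk=1 w1=0 w2=1 w3=1
t4.Δ2 w0=0 clk=1 w1=1 w2=1 w3=1
t4.Δ3 w0=1 clk=1 w1=1 w2=1 w3=0
t4.Δ4 w0=1 clk=1 w1=1 w2=0 w3=0
t4.Δ5 w0=1 clk=1 w1=1 w2=0 w3=1
t5.Δ0 w0=1 clk=1 w1=1 w2=0 w3=1
t5.Δ1 w0=1 clk=0 w1=1 w2=0 w3=1
t6.Δ0 w0=1 clk=0 w1=1 w2=0 w3=1
t6.Δ1 w0=1 clk=1 w1=1 w2=0 w3=1
t6.Δ2 w0=1 clk=1 w1=0 w2=0 w3=1
t6.Δ3 w0=0 clk=1 w1=0 w2=0 w3=0
t6.Δ4 w0=0 clk=1 w1=0 w2=1 w3=0
t6.Δ5 w0=0 clk=1 w1=0 w2=1 w3=1
t7.Δ0 w0=0 clk=1 w1=0 w2=1 w3=1
t7.Δ1 w0=0 clk=0 w1=0 w2=1 w3=1
t8.Δ0 w0=0 clk=0 w1=0 w2=1 w3=1
t8.Δ1 w0=0 clk=1 w1=0 w2=1 w3=1
t8.Δ2 w0=0 clk=1 w1=1 w2=1 w3=1
t8.Δ3 w0=1 clk=1 w1=1 w2=1 w3=0
t8.Δ4 w0=1 clk=1 w1=1 w2=0 w3=0
t8.Δ5 w0=1 clk=1 w1=1 w2=0 w3=1
t9.Δ0 w0=1 clk=1 w1=1 w2=0 w3=1
t9.Δ1 w0=1 clk=0 w1=1 w2=0 w3=1
t10.Δ0 w0=1 clk=0 w1=1 w2=0 w3=1
t10.Δ1 w0=1 clk=1 w1=1 w2=0 w3=1
t10.Δ2 w0=1 clk=1 w1=0 w2=0 w3=1
t10.Δ3 w0=0 clk=1 w1=0 w2=0 w3=0
t10.Δ4 w0=0 clk=1 w1=0 w2=1 w3=0
t10.Δ5 w0=0 clk=1 w1=0 w2=1 w3=1
t11.Δ0 w0=0 clk=1 w1=0 w2=1 w3=1
t11.Δ1 w0=0 clk=0 w1=0 w2=1 w3=1
t12.Δ0 w0=0 clk=0 w1=0 w2=1 w3=1
t12.Δ1 w0=0 clk=1 w1=0 w2=1 w3=1
t12.Δ2 w0=0 clk=1 w1=1 w2=1 w3=1
t12.Δ3 w0=1 clk=1 w1=1 w2=1 w3=0
t12.Δ4 w0=1 clk=1 w1=1 w2=0 w3=0
t12.Δ5 w0=1 clk=1 w1=1 w2=0 w3=1
t13.Δ0 w0=1 clk=1 w1=1 w2=0 w3=1
t13.Δ1 w0=1 clk=0 w1=1 w2=0 w3=1
t14.Δ0 w0=1 clk=0 w1=1 w2=0 w3=1
t14.Δ1 w0=1 clk=1 w1=1 w2=0 w3=1
t14.Δ2 w0=1 clk=1 w1=0 w2=0 w3=1
t14.Δ3 w0=0 clk=1 w1=0 w2=0 w3=0
t14.Δ4 w0=0 clk=1 w1=0 w2=1 w3=0
t14.Δ5 w0=0 clk=1 w1=0 w2=1 w3=1
t15.Δ0 w0=0 clk=1 w1=0 w2=1 w3=1
t15.Δ1 w0=0 clk=0 w1=0 w2=1 w3=1
t16.Δ0 w0=0 clk=0 w1=0 w2=1 w3=1
t16.Δ1 w0=0 clk=1 w1=0 w2=1 w3=1
t16.Δ2 w0=0 clk=1 w1=1 w2=1 w3=1
t16.Δ3 w0=1 clk=1 w1=1 w2=1 w3=0
t16.Δ4 w0=1 clk=1 w1=1 w2=0 w3=0
t16.Δ5 w0=1 clk=1 w1=1 w2=0 w3=1
t17.Δ0 w0=1 clk=1 w1=1 w2=0 w3=1
t17.Δ1 w0=1 clk=0 w1=1 w2=0 w3=1
t18.Δ0 w0=1 clk=0 w1=1 w2=0 w3=1
t18.Δ1 w0=1 clk=1 w1=1 w2=0 w3=1
t18.Δ2 w0=1 clk=1 w1=0 w2=0 w3=1
t18.Δ3 w0=0 clk=1 w1=0 w2=0 w3=0
t18.Δ4 w0=0 clk=1 w1=0 w2=1 w3=0
t18.Δ5 w0=0 clk=1 w1=0 w2=1 w3=1
t19.Δ0 w0=0 clk=1 w1=0 w2=1 w3=1
t19.Δ1 w0=0 clk=0 w1=0 w2=1 w3=1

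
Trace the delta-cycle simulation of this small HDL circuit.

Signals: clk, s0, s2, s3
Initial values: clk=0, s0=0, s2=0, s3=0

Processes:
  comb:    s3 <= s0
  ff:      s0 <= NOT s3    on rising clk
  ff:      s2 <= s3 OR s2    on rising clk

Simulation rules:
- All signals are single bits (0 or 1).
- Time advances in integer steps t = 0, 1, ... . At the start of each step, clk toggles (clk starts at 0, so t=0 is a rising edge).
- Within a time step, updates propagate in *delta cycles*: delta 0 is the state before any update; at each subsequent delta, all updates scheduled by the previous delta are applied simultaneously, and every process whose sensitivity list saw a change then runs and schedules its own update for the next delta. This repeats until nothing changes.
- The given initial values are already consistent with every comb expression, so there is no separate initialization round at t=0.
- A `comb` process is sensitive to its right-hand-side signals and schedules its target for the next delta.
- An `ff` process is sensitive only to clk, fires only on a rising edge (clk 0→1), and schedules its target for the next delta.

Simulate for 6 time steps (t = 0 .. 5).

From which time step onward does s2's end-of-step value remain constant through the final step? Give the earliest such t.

2

t0.Δ0 clk=0 s3=0 s2=0 s0=0
t0.Δ1 clk=1 s3=0 s2=0 s0=0
t0.Δ2 clk=1 s3=0 s2=0 s0=1
t0.Δ3 clk=1 s3=1 s2=0 s0=1
t1.Δ0 clk=1 s3=1 s2=0 s0=1
t1.Δ1 clk=0 s3=1 s2=0 s0=1
t2.Δ0 clk=0 s3=1 s2=0 s0=1
t2.Δ1 clk=1 s3=1 s2=0 s0=1
t2.Δ2 clk=1 s3=1 s2=1 s0=0
t2.Δ3 clk=1 s3=0 s2=1 s0=0
t3.Δ0 clk=1 s3=0 s2=1 s0=0
t3.Δ1 clk=0 s3=0 s2=1 s0=0
t4.Δ0 clk=0 s3=0 s2=1 s0=0
t4.Δ1 clk=1 s3=0 s2=1 s0=0
t4.Δ2 clk=1 s3=0 s2=1 s0=1
t4.Δ3 clk=1 s3=1 s2=1 s0=1
t5.Δ0 clk=1 s3=1 s2=1 s0=1
t5.Δ1 clk=0 s3=1 s2=1 s0=1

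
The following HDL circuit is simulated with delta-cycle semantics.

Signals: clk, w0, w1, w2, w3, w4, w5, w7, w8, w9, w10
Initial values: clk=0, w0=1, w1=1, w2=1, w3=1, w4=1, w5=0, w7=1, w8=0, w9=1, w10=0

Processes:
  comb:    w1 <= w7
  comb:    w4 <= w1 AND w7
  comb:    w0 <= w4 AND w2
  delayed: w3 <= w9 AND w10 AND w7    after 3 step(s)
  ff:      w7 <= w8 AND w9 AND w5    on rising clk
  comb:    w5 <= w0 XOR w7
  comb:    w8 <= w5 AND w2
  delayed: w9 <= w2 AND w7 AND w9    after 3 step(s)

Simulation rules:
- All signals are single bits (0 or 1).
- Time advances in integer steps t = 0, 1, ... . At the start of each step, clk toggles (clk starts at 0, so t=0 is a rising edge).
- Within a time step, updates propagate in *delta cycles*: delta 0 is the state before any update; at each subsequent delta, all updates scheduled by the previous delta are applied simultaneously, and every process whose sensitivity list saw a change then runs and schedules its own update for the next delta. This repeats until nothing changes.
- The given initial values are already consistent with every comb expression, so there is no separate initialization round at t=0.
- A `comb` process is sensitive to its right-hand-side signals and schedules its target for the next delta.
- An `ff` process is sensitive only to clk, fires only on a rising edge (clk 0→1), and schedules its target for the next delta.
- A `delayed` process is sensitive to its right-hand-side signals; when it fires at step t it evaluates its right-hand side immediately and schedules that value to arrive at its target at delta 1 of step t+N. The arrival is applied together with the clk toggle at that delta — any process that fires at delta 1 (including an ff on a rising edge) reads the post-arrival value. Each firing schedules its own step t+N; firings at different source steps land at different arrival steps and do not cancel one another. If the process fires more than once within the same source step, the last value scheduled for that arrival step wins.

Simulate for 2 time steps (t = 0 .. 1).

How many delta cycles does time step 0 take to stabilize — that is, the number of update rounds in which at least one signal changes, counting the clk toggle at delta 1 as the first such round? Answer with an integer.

t0.Δ0 w0=1 w9=1 w8=0 w10=0 w2=1 w5=0 clk=0 w1=1 w3=1 w7=1 w4=1
t0.Δ1 w0=1 w9=1 w8=0 w10=0 w2=1 w5=0 clk=1 w1=1 w3=1 w7=1 w4=1
t0.Δ2 w0=1 w9=1 w8=0 w10=0 w2=1 w5=0 clk=1 w1=1 w3=1 w7=0 w4=1
t0.Δ3 w0=1 w9=1 w8=0 w10=0 w2=1 w5=1 clk=1 w1=0 w3=1 w7=0 w4=0
t0.Δ4 w0=0 w9=1 w8=1 w10=0 w2=1 w5=1 clk=1 w1=0 w3=1 w7=0 w4=0
t0.Δ5 w0=0 w9=1 w8=1 w10=0 w2=1 w5=0 clk=1 w1=0 w3=1 w7=0 w4=0
t0.Δ6 w0=0 w9=1 w8=0 w10=0 w2=1 w5=0 clk=1 w1=0 w3=1 w7=0 w4=0
t1.Δ0 w0=0 w9=1 w8=0 w10=0 w2=1 w5=0 clk=1 w1=0 w3=1 w7=0 w4=0
t1.Δ1 w0=0 w9=1 w8=0 w10=0 w2=1 w5=0 clk=0 w1=0 w3=1 w7=0 w4=0

6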